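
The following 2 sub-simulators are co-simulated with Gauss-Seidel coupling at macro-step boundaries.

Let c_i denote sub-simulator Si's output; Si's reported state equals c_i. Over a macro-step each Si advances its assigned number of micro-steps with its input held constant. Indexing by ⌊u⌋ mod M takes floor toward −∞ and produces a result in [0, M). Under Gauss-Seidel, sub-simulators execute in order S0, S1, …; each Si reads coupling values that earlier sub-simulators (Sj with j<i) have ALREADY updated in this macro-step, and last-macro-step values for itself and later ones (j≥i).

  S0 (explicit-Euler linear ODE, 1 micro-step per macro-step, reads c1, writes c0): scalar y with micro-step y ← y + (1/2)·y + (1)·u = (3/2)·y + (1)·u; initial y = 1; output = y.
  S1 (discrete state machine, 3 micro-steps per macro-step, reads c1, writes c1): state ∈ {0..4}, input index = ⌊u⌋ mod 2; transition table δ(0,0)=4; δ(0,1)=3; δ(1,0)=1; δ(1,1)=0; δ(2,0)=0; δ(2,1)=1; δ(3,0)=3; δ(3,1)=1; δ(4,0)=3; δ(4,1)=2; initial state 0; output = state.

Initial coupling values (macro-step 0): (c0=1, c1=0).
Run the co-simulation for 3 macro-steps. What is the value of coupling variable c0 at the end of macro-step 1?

c0 at macro-step 1 = 3/2

macro 1: S0 reads c1=0 → after 1×micro: 3/2; S1 reads c1=0 → after 3×micro: 3 ⇒ (c0=3/2, c1=3)
macro 2: S0 reads c1=3 → after 1×micro: 21/4; S1 reads c1=3 → after 3×micro: 3 ⇒ (c0=21/4, c1=3)
macro 3: S0 reads c1=3 → after 1×micro: 87/8; S1 reads c1=3 → after 3×micro: 3 ⇒ (c0=87/8, c1=3)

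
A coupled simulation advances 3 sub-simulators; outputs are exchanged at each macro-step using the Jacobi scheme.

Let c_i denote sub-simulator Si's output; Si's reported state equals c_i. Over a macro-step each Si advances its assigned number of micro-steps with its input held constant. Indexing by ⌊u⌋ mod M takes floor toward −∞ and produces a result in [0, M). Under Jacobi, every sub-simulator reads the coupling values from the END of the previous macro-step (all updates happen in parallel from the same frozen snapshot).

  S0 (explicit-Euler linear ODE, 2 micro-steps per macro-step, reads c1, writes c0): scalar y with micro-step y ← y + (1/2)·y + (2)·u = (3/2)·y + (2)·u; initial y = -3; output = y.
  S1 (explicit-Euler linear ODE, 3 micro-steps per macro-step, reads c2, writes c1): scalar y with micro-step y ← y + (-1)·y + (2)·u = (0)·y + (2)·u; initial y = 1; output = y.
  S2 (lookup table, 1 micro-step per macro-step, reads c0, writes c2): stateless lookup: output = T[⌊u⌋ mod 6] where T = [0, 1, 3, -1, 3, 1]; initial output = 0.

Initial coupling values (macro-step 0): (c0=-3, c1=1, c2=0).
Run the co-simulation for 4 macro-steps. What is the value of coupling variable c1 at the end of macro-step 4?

macro 1: S0 reads c1=1 → after 2×micro: -7/4; S1 reads c2=0 → after 3×micro: 0; S2 reads c0=-3 → after 1×micro: -1 ⇒ (c0=-7/4, c1=0, c2=-1)
macro 2: S0 reads c1=0 → after 2×micro: -63/16; S1 reads c2=-1 → after 3×micro: -2; S2 reads c0=-7/4 → after 1×micro: 3 ⇒ (c0=-63/16, c1=-2, c2=3)
macro 3: S0 reads c1=-2 → after 2×micro: -1207/64; S1 reads c2=3 → after 3×micro: 6; S2 reads c0=-63/16 → after 1×micro: 3 ⇒ (c0=-1207/64, c1=6, c2=3)
macro 4: S0 reads c1=6 → after 2×micro: -3183/256; S1 reads c2=3 → after 3×micro: 6; S2 reads c0=-1207/64 → after 1×micro: 1 ⇒ (c0=-3183/256, c1=6, c2=1)

c1 at macro-step 4 = 6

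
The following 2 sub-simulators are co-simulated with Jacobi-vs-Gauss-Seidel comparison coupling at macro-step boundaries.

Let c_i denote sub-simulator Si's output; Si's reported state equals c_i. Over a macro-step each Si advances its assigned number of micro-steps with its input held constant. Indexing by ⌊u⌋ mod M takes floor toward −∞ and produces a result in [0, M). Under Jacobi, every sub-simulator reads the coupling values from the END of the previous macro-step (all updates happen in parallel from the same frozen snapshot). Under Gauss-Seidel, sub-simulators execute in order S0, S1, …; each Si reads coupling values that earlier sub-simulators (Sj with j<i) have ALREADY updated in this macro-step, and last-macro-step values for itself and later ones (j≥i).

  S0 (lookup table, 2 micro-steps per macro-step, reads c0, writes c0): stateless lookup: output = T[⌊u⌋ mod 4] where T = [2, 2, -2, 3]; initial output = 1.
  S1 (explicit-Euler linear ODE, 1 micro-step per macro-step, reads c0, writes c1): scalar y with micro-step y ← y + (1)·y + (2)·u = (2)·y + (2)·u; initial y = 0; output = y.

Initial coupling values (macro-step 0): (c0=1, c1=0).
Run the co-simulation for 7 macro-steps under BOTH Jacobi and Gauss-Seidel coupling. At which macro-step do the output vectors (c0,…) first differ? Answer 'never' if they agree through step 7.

[Jacobi] macro 1: S0 reads c0=1 → after 2×micro: 2; S1 reads c0=1 → after 1×micro: 2 ⇒ (c0=2, c1=2)
[Jacobi] macro 2: S0 reads c0=2 → after 2×micro: -2; S1 reads c0=2 → after 1×micro: 8 ⇒ (c0=-2, c1=8)
[Jacobi] macro 3: S0 reads c0=-2 → after 2×micro: -2; S1 reads c0=-2 → after 1×micro: 12 ⇒ (c0=-2, c1=12)
[Jacobi] macro 4: S0 reads c0=-2 → after 2×micro: -2; S1 reads c0=-2 → after 1×micro: 20 ⇒ (c0=-2, c1=20)
[Jacobi] macro 5: S0 reads c0=-2 → after 2×micro: -2; S1 reads c0=-2 → after 1×micro: 36 ⇒ (c0=-2, c1=36)
[Jacobi] macro 6: S0 reads c0=-2 → after 2×micro: -2; S1 reads c0=-2 → after 1×micro: 68 ⇒ (c0=-2, c1=68)
[Jacobi] macro 7: S0 reads c0=-2 → after 2×micro: -2; S1 reads c0=-2 → after 1×micro: 132 ⇒ (c0=-2, c1=132)
[Gauss-Seidel] macro 1: S0 reads c0=1 → after 2×micro: 2; S1 reads c0=2 → after 1×micro: 4 ⇒ (c0=2, c1=4)
[Gauss-Seidel] macro 2: S0 reads c0=2 → after 2×micro: -2; S1 reads c0=-2 → after 1×micro: 4 ⇒ (c0=-2, c1=4)
[Gauss-Seidel] macro 3: S0 reads c0=-2 → after 2×micro: -2; S1 reads c0=-2 → after 1×micro: 4 ⇒ (c0=-2, c1=4)
[Gauss-Seidel] macro 4: S0 reads c0=-2 → after 2×micro: -2; S1 reads c0=-2 → after 1×micro: 4 ⇒ (c0=-2, c1=4)
[Gauss-Seidel] macro 5: S0 reads c0=-2 → after 2×micro: -2; S1 reads c0=-2 → after 1×micro: 4 ⇒ (c0=-2, c1=4)
[Gauss-Seidel] macro 6: S0 reads c0=-2 → after 2×micro: -2; S1 reads c0=-2 → after 1×micro: 4 ⇒ (c0=-2, c1=4)
[Gauss-Seidel] macro 7: S0 reads c0=-2 → after 2×micro: -2; S1 reads c0=-2 → after 1×micro: 4 ⇒ (c0=-2, c1=4)

first divergence at macro-step: 1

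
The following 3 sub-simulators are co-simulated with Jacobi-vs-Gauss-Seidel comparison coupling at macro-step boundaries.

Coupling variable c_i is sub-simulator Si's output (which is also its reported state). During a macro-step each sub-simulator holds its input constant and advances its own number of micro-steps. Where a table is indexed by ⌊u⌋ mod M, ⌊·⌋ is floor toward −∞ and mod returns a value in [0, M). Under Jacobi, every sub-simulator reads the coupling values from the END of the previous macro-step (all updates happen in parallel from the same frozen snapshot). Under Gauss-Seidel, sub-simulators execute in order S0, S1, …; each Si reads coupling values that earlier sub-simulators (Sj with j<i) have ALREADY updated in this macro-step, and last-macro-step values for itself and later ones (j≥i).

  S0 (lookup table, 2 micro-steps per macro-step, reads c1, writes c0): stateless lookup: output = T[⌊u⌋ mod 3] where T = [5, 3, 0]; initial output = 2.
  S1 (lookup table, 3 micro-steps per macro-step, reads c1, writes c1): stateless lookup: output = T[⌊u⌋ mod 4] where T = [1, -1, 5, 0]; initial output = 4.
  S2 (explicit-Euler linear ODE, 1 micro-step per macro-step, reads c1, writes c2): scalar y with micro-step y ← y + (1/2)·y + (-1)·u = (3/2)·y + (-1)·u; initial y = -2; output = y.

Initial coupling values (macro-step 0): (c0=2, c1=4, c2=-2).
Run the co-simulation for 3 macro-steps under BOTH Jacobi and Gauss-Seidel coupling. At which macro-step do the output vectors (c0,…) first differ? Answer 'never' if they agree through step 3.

first divergence at macro-step: 1

[Jacobi] macro 1: S0 reads c1=4 → after 2×micro: 3; S1 reads c1=4 → after 3×micro: 1; S2 reads c1=4 → after 1×micro: -7 ⇒ (c0=3, c1=1, c2=-7)
[Jacobi] macro 2: S0 reads c1=1 → after 2×micro: 3; S1 reads c1=1 → after 3×micro: -1; S2 reads c1=1 → after 1×micro: -23/2 ⇒ (c0=3, c1=-1, c2=-23/2)
[Jacobi] macro 3: S0 reads c1=-1 → after 2×micro: 0; S1 reads c1=-1 → after 3×micro: 0; S2 reads c1=-1 → after 1×micro: -65/4 ⇒ (c0=0, c1=0, c2=-65/4)
[Gauss-Seidel] macro 1: S0 reads c1=4 → after 2×micro: 3; S1 reads c1=4 → after 3×micro: 1; S2 reads c1=1 → after 1×micro: -4 ⇒ (c0=3, c1=1, c2=-4)
[Gauss-Seidel] macro 2: S0 reads c1=1 → after 2×micro: 3; S1 reads c1=1 → after 3×micro: -1; S2 reads c1=-1 → after 1×micro: -5 ⇒ (c0=3, c1=-1, c2=-5)
[Gauss-Seidel] macro 3: S0 reads c1=-1 → after 2×micro: 0; S1 reads c1=-1 → after 3×micro: 0; S2 reads c1=0 → after 1×micro: -15/2 ⇒ (c0=0, c1=0, c2=-15/2)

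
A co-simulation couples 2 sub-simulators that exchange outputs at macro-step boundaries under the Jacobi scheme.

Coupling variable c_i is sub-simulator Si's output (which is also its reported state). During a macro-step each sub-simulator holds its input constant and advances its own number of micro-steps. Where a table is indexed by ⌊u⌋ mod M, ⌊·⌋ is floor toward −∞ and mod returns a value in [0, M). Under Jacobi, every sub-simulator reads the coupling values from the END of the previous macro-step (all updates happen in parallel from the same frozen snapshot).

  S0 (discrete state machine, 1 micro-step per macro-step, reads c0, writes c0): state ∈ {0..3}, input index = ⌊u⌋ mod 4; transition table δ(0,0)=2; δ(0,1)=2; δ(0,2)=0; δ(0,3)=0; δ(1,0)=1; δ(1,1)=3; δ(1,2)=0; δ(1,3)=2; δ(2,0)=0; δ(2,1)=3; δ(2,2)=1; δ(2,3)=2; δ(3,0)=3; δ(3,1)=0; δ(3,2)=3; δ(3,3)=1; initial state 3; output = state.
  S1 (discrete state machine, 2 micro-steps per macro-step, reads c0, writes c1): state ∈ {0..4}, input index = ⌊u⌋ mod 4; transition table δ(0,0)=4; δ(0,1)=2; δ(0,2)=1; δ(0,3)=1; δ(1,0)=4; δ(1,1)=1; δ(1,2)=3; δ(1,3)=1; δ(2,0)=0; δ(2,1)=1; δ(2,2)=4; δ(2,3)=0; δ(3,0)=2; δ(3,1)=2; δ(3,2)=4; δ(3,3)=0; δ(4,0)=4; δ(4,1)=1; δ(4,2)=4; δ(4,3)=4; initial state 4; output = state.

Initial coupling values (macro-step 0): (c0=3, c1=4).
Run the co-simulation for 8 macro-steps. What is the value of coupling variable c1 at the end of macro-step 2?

c1 at macro-step 2 = 1

macro 1: S0 reads c0=3 → after 1×micro: 1; S1 reads c0=3 → after 2×micro: 4 ⇒ (c0=1, c1=4)
macro 2: S0 reads c0=1 → after 1×micro: 3; S1 reads c0=1 → after 2×micro: 1 ⇒ (c0=3, c1=1)
macro 3: S0 reads c0=3 → after 1×micro: 1; S1 reads c0=3 → after 2×micro: 1 ⇒ (c0=1, c1=1)
macro 4: S0 reads c0=1 → after 1×micro: 3; S1 reads c0=1 → after 2×micro: 1 ⇒ (c0=3, c1=1)
macro 5: S0 reads c0=3 → after 1×micro: 1; S1 reads c0=3 → after 2×micro: 1 ⇒ (c0=1, c1=1)
macro 6: S0 reads c0=1 → after 1×micro: 3; S1 reads c0=1 → after 2×micro: 1 ⇒ (c0=3, c1=1)
macro 7: S0 reads c0=3 → after 1×micro: 1; S1 reads c0=3 → after 2×micro: 1 ⇒ (c0=1, c1=1)
macro 8: S0 reads c0=1 → after 1×micro: 3; S1 reads c0=1 → after 2×micro: 1 ⇒ (c0=3, c1=1)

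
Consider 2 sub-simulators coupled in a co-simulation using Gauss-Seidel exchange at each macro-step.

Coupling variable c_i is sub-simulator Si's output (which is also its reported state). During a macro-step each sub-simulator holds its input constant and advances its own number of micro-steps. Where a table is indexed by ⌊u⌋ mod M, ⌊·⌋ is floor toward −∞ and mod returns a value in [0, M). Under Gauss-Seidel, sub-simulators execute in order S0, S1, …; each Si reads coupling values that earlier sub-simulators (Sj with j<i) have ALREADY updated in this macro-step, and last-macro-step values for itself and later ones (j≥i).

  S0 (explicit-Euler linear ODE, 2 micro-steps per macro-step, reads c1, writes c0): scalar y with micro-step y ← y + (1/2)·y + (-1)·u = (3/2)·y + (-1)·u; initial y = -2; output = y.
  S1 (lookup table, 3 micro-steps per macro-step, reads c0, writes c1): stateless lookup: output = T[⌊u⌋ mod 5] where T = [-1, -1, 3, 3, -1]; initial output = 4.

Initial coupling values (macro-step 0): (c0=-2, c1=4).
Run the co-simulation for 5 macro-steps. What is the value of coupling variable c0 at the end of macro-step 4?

macro 1: S0 reads c1=4 → after 2×micro: -29/2; S1 reads c0=-29/2 → after 3×micro: -1 ⇒ (c0=-29/2, c1=-1)
macro 2: S0 reads c1=-1 → after 2×micro: -241/8; S1 reads c0=-241/8 → after 3×micro: -1 ⇒ (c0=-241/8, c1=-1)
macro 3: S0 reads c1=-1 → after 2×micro: -2089/32; S1 reads c0=-2089/32 → after 3×micro: -1 ⇒ (c0=-2089/32, c1=-1)
macro 4: S0 reads c1=-1 → after 2×micro: -18481/128; S1 reads c0=-18481/128 → after 3×micro: -1 ⇒ (c0=-18481/128, c1=-1)
macro 5: S0 reads c1=-1 → after 2×micro: -165049/512; S1 reads c0=-165049/512 → after 3×micro: 3 ⇒ (c0=-165049/512, c1=3)

c0 at macro-step 4 = -18481/128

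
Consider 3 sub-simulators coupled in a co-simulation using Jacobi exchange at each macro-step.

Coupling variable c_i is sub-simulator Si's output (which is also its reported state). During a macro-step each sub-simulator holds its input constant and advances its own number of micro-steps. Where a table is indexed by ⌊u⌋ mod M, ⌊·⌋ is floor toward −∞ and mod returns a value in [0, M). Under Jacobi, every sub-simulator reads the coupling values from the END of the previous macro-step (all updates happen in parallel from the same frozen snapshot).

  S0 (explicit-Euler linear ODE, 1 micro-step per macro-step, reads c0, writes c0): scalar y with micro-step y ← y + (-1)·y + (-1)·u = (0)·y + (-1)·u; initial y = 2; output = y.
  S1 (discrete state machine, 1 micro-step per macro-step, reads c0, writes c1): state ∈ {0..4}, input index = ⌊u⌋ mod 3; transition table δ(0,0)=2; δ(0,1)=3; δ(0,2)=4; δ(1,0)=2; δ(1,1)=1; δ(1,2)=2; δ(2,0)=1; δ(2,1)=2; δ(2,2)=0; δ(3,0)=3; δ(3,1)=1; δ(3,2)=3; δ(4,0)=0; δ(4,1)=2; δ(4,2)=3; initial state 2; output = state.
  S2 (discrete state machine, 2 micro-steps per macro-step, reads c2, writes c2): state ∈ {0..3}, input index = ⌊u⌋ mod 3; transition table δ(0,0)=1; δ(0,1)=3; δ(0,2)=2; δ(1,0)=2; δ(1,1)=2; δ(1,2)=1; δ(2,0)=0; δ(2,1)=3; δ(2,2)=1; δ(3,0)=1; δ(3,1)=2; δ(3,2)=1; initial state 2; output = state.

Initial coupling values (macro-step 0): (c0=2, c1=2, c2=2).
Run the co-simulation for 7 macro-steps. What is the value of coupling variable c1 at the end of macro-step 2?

macro 1: S0 reads c0=2 → after 1×micro: -2; S1 reads c0=2 → after 1×micro: 0; S2 reads c2=2 → after 2×micro: 1 ⇒ (c0=-2, c1=0, c2=1)
macro 2: S0 reads c0=-2 → after 1×micro: 2; S1 reads c0=-2 → after 1×micro: 3; S2 reads c2=1 → after 2×micro: 3 ⇒ (c0=2, c1=3, c2=3)
macro 3: S0 reads c0=2 → after 1×micro: -2; S1 reads c0=2 → after 1×micro: 3; S2 reads c2=3 → after 2×micro: 2 ⇒ (c0=-2, c1=3, c2=2)
macro 4: S0 reads c0=-2 → after 1×micro: 2; S1 reads c0=-2 → after 1×micro: 1; S2 reads c2=2 → after 2×micro: 1 ⇒ (c0=2, c1=1, c2=1)
macro 5: S0 reads c0=2 → after 1×micro: -2; S1 reads c0=2 → after 1×micro: 2; S2 reads c2=1 → after 2×micro: 3 ⇒ (c0=-2, c1=2, c2=3)
macro 6: S0 reads c0=-2 → after 1×micro: 2; S1 reads c0=-2 → after 1×micro: 2; S2 reads c2=3 → after 2×micro: 2 ⇒ (c0=2, c1=2, c2=2)
macro 7: S0 reads c0=2 → after 1×micro: -2; S1 reads c0=2 → after 1×micro: 0; S2 reads c2=2 → after 2×micro: 1 ⇒ (c0=-2, c1=0, c2=1)

c1 at macro-step 2 = 3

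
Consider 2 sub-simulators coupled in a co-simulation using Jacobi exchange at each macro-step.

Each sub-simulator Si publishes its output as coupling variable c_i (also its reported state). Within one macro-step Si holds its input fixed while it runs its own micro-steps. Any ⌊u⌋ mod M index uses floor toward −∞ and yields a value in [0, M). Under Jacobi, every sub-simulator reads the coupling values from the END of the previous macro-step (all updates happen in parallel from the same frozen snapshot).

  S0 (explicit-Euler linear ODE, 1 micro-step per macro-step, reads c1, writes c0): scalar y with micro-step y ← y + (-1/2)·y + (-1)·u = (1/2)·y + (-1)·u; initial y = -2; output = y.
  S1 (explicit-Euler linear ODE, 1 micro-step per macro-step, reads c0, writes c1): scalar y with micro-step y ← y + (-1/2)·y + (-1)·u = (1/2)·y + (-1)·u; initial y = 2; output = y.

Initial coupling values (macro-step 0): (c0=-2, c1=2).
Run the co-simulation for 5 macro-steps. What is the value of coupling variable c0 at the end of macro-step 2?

c0 at macro-step 2 = -9/2

macro 1: S0 reads c1=2 → after 1×micro: -3; S1 reads c0=-2 → after 1×micro: 3 ⇒ (c0=-3, c1=3)
macro 2: S0 reads c1=3 → after 1×micro: -9/2; S1 reads c0=-3 → after 1×micro: 9/2 ⇒ (c0=-9/2, c1=9/2)
macro 3: S0 reads c1=9/2 → after 1×micro: -27/4; S1 reads c0=-9/2 → after 1×micro: 27/4 ⇒ (c0=-27/4, c1=27/4)
macro 4: S0 reads c1=27/4 → after 1×micro: -81/8; S1 reads c0=-27/4 → after 1×micro: 81/8 ⇒ (c0=-81/8, c1=81/8)
macro 5: S0 reads c1=81/8 → after 1×micro: -243/16; S1 reads c0=-81/8 → after 1×micro: 243/16 ⇒ (c0=-243/16, c1=243/16)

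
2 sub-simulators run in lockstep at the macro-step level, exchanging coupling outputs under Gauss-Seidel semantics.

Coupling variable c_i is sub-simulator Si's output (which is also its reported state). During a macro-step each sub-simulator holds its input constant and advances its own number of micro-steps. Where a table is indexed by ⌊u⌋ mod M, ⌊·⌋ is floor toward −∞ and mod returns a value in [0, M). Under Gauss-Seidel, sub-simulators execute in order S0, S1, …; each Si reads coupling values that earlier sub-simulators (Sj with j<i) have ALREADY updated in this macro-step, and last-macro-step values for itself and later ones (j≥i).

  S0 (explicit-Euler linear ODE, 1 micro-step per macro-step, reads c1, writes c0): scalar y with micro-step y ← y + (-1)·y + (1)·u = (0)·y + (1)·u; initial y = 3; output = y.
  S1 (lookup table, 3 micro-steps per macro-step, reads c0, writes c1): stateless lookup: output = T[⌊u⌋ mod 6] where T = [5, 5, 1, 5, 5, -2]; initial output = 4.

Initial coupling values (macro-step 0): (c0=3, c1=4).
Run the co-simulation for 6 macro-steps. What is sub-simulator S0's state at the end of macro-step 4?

macro 1: S0 reads c1=4 → after 1×micro: 4; S1 reads c0=4 → after 3×micro: 5 ⇒ (c0=4, c1=5)
macro 2: S0 reads c1=5 → after 1×micro: 5; S1 reads c0=5 → after 3×micro: -2 ⇒ (c0=5, c1=-2)
macro 3: S0 reads c1=-2 → after 1×micro: -2; S1 reads c0=-2 → after 3×micro: 5 ⇒ (c0=-2, c1=5)
macro 4: S0 reads c1=5 → after 1×micro: 5; S1 reads c0=5 → after 3×micro: -2 ⇒ (c0=5, c1=-2)
macro 5: S0 reads c1=-2 → after 1×micro: -2; S1 reads c0=-2 → after 3×micro: 5 ⇒ (c0=-2, c1=5)
macro 6: S0 reads c1=5 → after 1×micro: 5; S1 reads c0=5 → after 3×micro: -2 ⇒ (c0=5, c1=-2)

S0 state at macro-step 4 = 5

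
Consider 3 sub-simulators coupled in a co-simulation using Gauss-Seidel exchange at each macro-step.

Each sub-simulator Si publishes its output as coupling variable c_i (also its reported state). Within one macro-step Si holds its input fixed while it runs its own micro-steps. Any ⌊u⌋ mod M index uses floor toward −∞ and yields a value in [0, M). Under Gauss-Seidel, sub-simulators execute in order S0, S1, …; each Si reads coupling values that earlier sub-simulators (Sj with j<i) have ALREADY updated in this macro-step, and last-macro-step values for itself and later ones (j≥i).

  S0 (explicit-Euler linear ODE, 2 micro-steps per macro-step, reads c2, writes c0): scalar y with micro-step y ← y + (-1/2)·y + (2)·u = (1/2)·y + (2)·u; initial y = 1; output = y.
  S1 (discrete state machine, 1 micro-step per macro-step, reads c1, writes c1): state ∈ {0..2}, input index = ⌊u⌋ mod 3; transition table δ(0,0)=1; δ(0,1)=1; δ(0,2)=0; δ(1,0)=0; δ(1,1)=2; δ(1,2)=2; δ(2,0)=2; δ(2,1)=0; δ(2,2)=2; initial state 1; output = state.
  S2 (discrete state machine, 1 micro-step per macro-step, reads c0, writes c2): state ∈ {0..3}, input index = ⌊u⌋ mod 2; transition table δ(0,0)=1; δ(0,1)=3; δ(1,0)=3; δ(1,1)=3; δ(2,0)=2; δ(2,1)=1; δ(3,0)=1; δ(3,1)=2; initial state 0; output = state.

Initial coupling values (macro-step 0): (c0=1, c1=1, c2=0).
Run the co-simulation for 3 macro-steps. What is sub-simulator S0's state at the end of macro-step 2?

S0 state at macro-step 2 = 49/16

macro 1: S0 reads c2=0 → after 2×micro: 1/4; S1 reads c1=1 → after 1×micro: 2; S2 reads c0=1/4 → after 1×micro: 1 ⇒ (c0=1/4, c1=2, c2=1)
macro 2: S0 reads c2=1 → after 2×micro: 49/16; S1 reads c1=2 → after 1×micro: 2; S2 reads c0=49/16 → after 1×micro: 3 ⇒ (c0=49/16, c1=2, c2=3)
macro 3: S0 reads c2=3 → after 2×micro: 625/64; S1 reads c1=2 → after 1×micro: 2; S2 reads c0=625/64 → after 1×micro: 2 ⇒ (c0=625/64, c1=2, c2=2)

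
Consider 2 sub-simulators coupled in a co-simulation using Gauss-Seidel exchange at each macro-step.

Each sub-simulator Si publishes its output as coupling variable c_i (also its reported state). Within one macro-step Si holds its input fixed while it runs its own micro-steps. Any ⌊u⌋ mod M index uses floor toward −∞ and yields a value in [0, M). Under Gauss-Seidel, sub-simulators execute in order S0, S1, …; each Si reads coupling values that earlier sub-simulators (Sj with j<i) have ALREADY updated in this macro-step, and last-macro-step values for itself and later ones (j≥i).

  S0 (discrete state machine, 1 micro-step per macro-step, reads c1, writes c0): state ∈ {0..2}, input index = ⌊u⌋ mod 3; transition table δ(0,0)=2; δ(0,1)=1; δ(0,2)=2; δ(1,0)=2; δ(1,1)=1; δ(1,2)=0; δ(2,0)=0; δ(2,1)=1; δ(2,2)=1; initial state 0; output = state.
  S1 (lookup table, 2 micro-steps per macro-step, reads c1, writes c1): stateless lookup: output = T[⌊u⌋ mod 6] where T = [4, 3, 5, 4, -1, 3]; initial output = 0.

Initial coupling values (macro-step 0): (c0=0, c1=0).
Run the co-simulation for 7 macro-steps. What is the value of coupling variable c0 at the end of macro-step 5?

c0 at macro-step 5 = 1

macro 1: S0 reads c1=0 → after 1×micro: 2; S1 reads c1=0 → after 2×micro: 4 ⇒ (c0=2, c1=4)
macro 2: S0 reads c1=4 → after 1×micro: 1; S1 reads c1=4 → after 2×micro: -1 ⇒ (c0=1, c1=-1)
macro 3: S0 reads c1=-1 → after 1×micro: 0; S1 reads c1=-1 → after 2×micro: 3 ⇒ (c0=0, c1=3)
macro 4: S0 reads c1=3 → after 1×micro: 2; S1 reads c1=3 → after 2×micro: 4 ⇒ (c0=2, c1=4)
macro 5: S0 reads c1=4 → after 1×micro: 1; S1 reads c1=4 → after 2×micro: -1 ⇒ (c0=1, c1=-1)
macro 6: S0 reads c1=-1 → after 1×micro: 0; S1 reads c1=-1 → after 2×micro: 3 ⇒ (c0=0, c1=3)
macro 7: S0 reads c1=3 → after 1×micro: 2; S1 reads c1=3 → after 2×micro: 4 ⇒ (c0=2, c1=4)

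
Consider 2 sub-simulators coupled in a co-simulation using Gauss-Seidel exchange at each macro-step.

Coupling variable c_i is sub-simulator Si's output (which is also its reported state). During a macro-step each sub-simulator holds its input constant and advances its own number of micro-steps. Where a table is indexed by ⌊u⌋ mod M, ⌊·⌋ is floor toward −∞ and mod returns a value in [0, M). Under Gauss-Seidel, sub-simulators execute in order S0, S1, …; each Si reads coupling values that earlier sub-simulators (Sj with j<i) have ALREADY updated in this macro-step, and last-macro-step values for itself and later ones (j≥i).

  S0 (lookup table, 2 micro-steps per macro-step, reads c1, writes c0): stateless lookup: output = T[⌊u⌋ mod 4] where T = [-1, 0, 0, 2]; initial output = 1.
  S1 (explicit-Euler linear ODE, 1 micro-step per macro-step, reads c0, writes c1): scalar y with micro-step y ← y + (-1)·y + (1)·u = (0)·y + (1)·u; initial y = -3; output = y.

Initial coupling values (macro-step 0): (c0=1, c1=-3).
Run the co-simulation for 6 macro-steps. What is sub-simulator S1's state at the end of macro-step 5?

S1 state at macro-step 5 = -1

macro 1: S0 reads c1=-3 → after 2×micro: 0; S1 reads c0=0 → after 1×micro: 0 ⇒ (c0=0, c1=0)
macro 2: S0 reads c1=0 → after 2×micro: -1; S1 reads c0=-1 → after 1×micro: -1 ⇒ (c0=-1, c1=-1)
macro 3: S0 reads c1=-1 → after 2×micro: 2; S1 reads c0=2 → after 1×micro: 2 ⇒ (c0=2, c1=2)
macro 4: S0 reads c1=2 → after 2×micro: 0; S1 reads c0=0 → after 1×micro: 0 ⇒ (c0=0, c1=0)
macro 5: S0 reads c1=0 → after 2×micro: -1; S1 reads c0=-1 → after 1×micro: -1 ⇒ (c0=-1, c1=-1)
macro 6: S0 reads c1=-1 → after 2×micro: 2; S1 reads c0=2 → after 1×micro: 2 ⇒ (c0=2, c1=2)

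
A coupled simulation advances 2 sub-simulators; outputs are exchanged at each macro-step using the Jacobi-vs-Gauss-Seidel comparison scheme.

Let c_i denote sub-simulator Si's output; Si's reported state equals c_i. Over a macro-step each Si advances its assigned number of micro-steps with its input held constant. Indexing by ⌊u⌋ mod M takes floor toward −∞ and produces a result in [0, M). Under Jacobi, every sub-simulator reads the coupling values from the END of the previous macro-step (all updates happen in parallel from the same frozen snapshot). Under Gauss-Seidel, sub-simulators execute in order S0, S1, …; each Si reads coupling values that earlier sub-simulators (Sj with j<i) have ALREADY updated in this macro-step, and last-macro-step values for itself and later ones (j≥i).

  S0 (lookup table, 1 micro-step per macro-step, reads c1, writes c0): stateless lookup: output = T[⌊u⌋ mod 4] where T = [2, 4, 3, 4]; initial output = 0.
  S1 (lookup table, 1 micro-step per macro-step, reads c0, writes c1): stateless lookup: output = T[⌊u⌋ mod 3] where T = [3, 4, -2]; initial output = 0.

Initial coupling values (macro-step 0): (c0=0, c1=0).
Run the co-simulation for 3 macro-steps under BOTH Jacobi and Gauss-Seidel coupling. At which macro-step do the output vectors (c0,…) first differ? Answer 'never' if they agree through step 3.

first divergence at macro-step: 1

[Jacobi] macro 1: S0 reads c1=0 → after 1×micro: 2; S1 reads c0=0 → after 1×micro: 3 ⇒ (c0=2, c1=3)
[Jacobi] macro 2: S0 reads c1=3 → after 1×micro: 4; S1 reads c0=2 → after 1×micro: -2 ⇒ (c0=4, c1=-2)
[Jacobi] macro 3: S0 reads c1=-2 → after 1×micro: 3; S1 reads c0=4 → after 1×micro: 4 ⇒ (c0=3, c1=4)
[Gauss-Seidel] macro 1: S0 reads c1=0 → after 1×micro: 2; S1 reads c0=2 → after 1×micro: -2 ⇒ (c0=2, c1=-2)
[Gauss-Seidel] macro 2: S0 reads c1=-2 → after 1×micro: 3; S1 reads c0=3 → after 1×micro: 3 ⇒ (c0=3, c1=3)
[Gauss-Seidel] macro 3: S0 reads c1=3 → after 1×micro: 4; S1 reads c0=4 → after 1×micro: 4 ⇒ (c0=4, c1=4)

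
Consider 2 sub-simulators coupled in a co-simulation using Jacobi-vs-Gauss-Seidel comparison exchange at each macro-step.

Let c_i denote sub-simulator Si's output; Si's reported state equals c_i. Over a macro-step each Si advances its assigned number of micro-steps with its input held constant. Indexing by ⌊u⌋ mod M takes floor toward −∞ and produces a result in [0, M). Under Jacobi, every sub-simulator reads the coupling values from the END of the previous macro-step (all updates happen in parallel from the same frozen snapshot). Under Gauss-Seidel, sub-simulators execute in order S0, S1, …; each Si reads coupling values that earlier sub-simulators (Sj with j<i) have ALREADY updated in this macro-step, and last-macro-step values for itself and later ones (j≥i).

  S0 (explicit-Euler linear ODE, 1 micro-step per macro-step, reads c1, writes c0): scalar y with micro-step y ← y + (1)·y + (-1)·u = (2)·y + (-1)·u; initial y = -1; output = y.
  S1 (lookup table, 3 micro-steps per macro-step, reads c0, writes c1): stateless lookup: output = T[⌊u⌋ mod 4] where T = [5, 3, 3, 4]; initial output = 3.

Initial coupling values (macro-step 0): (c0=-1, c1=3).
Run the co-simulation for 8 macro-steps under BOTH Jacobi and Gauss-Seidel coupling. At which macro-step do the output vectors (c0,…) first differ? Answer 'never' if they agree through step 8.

first divergence at macro-step: 2

[Jacobi] macro 1: S0 reads c1=3 → after 1×micro: -5; S1 reads c0=-1 → after 3×micro: 4 ⇒ (c0=-5, c1=4)
[Jacobi] macro 2: S0 reads c1=4 → after 1×micro: -14; S1 reads c0=-5 → after 3×micro: 4 ⇒ (c0=-14, c1=4)
[Jacobi] macro 3: S0 reads c1=4 → after 1×micro: -32; S1 reads c0=-14 → after 3×micro: 3 ⇒ (c0=-32, c1=3)
[Jacobi] macro 4: S0 reads c1=3 → after 1×micro: -67; S1 reads c0=-32 → after 3×micro: 5 ⇒ (c0=-67, c1=5)
[Jacobi] macro 5: S0 reads c1=5 → after 1×micro: -139; S1 reads c0=-67 → after 3×micro: 3 ⇒ (c0=-139, c1=3)
[Jacobi] macro 6: S0 reads c1=3 → after 1×micro: -281; S1 reads c0=-139 → after 3×micro: 3 ⇒ (c0=-281, c1=3)
[Jacobi] macro 7: S0 reads c1=3 → after 1×micro: -565; S1 reads c0=-281 → after 3×micro: 4 ⇒ (c0=-565, c1=4)
[Jacobi] macro 8: S0 reads c1=4 → after 1×micro: -1134; S1 reads c0=-565 → after 3×micro: 4 ⇒ (c0=-1134, c1=4)
[Gauss-Seidel] macro 1: S0 reads c1=3 → after 1×micro: -5; S1 reads c0=-5 → after 3×micro: 4 ⇒ (c0=-5, c1=4)
[Gauss-Seidel] macro 2: S0 reads c1=4 → after 1×micro: -14; S1 reads c0=-14 → after 3×micro: 3 ⇒ (c0=-14, c1=3)
[Gauss-Seidel] macro 3: S0 reads c1=3 → after 1×micro: -31; S1 reads c0=-31 → after 3×micro: 3 ⇒ (c0=-31, c1=3)
[Gauss-Seidel] macro 4: S0 reads c1=3 → after 1×micro: -65; S1 reads c0=-65 → after 3×micro: 4 ⇒ (c0=-65, c1=4)
[Gauss-Seidel] macro 5: S0 reads c1=4 → after 1×micro: -134; S1 reads c0=-134 → after 3×micro: 3 ⇒ (c0=-134, c1=3)
[Gauss-Seidel] macro 6: S0 reads c1=3 → after 1×micro: -271; S1 reads c0=-271 → after 3×micro: 3 ⇒ (c0=-271, c1=3)
[Gauss-Seidel] macro 7: S0 reads c1=3 → after 1×micro: -545; S1 reads c0=-545 → after 3×micro: 4 ⇒ (c0=-545, c1=4)
[Gauss-Seidel] macro 8: S0 reads c1=4 → after 1×micro: -1094; S1 reads c0=-1094 → after 3×micro: 3 ⇒ (c0=-1094, c1=3)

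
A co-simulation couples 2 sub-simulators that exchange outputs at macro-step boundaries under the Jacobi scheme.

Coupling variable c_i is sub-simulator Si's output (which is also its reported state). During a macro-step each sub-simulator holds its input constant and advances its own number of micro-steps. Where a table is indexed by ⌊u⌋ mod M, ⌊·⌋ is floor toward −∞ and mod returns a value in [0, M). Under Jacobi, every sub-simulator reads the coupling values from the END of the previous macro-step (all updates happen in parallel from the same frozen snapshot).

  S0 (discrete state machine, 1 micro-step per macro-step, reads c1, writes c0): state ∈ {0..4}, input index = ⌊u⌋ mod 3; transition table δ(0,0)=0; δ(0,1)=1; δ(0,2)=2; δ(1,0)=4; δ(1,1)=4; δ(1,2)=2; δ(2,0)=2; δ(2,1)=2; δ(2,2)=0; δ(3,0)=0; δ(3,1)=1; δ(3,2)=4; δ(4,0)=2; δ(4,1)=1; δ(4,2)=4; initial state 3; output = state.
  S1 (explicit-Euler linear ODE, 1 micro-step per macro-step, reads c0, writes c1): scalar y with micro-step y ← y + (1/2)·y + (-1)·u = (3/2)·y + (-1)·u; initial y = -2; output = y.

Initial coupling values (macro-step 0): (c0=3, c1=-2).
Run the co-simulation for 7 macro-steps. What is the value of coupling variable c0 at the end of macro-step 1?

c0 at macro-step 1 = 1

macro 1: S0 reads c1=-2 → after 1×micro: 1; S1 reads c0=3 → after 1×micro: -6 ⇒ (c0=1, c1=-6)
macro 2: S0 reads c1=-6 → after 1×micro: 4; S1 reads c0=1 → after 1×micro: -10 ⇒ (c0=4, c1=-10)
macro 3: S0 reads c1=-10 → after 1×micro: 4; S1 reads c0=4 → after 1×micro: -19 ⇒ (c0=4, c1=-19)
macro 4: S0 reads c1=-19 → after 1×micro: 4; S1 reads c0=4 → after 1×micro: -65/2 ⇒ (c0=4, c1=-65/2)
macro 5: S0 reads c1=-65/2 → after 1×micro: 2; S1 reads c0=4 → after 1×micro: -211/4 ⇒ (c0=2, c1=-211/4)
macro 6: S0 reads c1=-211/4 → after 1×micro: 2; S1 reads c0=2 → after 1×micro: -649/8 ⇒ (c0=2, c1=-649/8)
macro 7: S0 reads c1=-649/8 → after 1×micro: 0; S1 reads c0=2 → after 1×micro: -1979/16 ⇒ (c0=0, c1=-1979/16)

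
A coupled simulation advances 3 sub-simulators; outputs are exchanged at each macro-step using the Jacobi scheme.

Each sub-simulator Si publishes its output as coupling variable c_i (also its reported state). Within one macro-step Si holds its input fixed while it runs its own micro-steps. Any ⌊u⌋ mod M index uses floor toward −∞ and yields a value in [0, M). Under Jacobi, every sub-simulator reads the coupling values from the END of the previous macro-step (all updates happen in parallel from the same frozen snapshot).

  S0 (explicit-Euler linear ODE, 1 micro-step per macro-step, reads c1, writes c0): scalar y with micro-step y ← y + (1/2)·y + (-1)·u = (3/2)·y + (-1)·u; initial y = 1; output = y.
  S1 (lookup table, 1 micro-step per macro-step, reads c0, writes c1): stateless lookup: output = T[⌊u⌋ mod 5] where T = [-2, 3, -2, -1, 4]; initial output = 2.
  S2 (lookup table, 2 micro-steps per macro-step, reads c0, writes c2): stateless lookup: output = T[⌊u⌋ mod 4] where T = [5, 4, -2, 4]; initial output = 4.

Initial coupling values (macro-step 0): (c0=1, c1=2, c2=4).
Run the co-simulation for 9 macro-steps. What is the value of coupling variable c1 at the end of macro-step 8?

macro 1: S0 reads c1=2 → after 1×micro: -1/2; S1 reads c0=1 → after 1×micro: 3; S2 reads c0=1 → after 2×micro: 4 ⇒ (c0=-1/2, c1=3, c2=4)
macro 2: S0 reads c1=3 → after 1×micro: -15/4; S1 reads c0=-1/2 → after 1×micro: 4; S2 reads c0=-1/2 → after 2×micro: 4 ⇒ (c0=-15/4, c1=4, c2=4)
macro 3: S0 reads c1=4 → after 1×micro: -77/8; S1 reads c0=-15/4 → after 1×micro: 3; S2 reads c0=-15/4 → after 2×micro: 5 ⇒ (c0=-77/8, c1=3, c2=5)
macro 4: S0 reads c1=3 → after 1×micro: -279/16; S1 reads c0=-77/8 → after 1×micro: -2; S2 reads c0=-77/8 → after 2×micro: -2 ⇒ (c0=-279/16, c1=-2, c2=-2)
macro 5: S0 reads c1=-2 → after 1×micro: -773/32; S1 reads c0=-279/16 → after 1×micro: -2; S2 reads c0=-279/16 → after 2×micro: -2 ⇒ (c0=-773/32, c1=-2, c2=-2)
macro 6: S0 reads c1=-2 → after 1×micro: -2191/64; S1 reads c0=-773/32 → after 1×micro: -2; S2 reads c0=-773/32 → after 2×micro: 4 ⇒ (c0=-2191/64, c1=-2, c2=4)
macro 7: S0 reads c1=-2 → after 1×micro: -6317/128; S1 reads c0=-2191/64 → after 1×micro: -2; S2 reads c0=-2191/64 → after 2×micro: 4 ⇒ (c0=-6317/128, c1=-2, c2=4)
macro 8: S0 reads c1=-2 → after 1×micro: -18439/256; S1 reads c0=-6317/128 → after 1×micro: -2; S2 reads c0=-6317/128 → after 2×micro: -2 ⇒ (c0=-18439/256, c1=-2, c2=-2)
macro 9: S0 reads c1=-2 → after 1×micro: -54293/512; S1 reads c0=-18439/256 → after 1×micro: -2; S2 reads c0=-18439/256 → after 2×micro: 4 ⇒ (c0=-54293/512, c1=-2, c2=4)

c1 at macro-step 8 = -2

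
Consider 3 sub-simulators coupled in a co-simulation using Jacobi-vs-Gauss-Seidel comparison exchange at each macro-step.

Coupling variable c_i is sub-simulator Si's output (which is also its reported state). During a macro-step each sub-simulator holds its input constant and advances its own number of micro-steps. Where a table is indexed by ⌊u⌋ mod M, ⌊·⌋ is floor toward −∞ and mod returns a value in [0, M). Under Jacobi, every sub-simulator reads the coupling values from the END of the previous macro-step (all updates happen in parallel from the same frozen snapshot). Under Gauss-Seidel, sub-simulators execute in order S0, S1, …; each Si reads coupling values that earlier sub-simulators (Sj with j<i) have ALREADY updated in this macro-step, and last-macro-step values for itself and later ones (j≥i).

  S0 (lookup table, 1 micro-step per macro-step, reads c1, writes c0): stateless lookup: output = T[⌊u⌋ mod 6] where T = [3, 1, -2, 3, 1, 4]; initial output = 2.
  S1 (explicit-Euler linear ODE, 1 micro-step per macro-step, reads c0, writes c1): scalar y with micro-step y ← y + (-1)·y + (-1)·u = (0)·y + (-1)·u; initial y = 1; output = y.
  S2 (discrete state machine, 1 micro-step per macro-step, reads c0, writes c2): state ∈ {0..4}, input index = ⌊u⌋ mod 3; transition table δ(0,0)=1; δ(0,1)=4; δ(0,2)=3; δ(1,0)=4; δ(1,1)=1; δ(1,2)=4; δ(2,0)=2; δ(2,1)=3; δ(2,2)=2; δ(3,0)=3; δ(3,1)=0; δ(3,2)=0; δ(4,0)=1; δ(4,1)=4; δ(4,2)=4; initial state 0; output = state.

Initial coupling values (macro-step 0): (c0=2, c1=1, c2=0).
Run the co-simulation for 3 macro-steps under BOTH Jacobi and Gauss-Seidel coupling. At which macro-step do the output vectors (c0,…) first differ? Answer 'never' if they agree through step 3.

[Jacobi] macro 1: S0 reads c1=1 → after 1×micro: 1; S1 reads c0=2 → after 1×micro: -2; S2 reads c0=2 → after 1×micro: 3 ⇒ (c0=1, c1=-2, c2=3)
[Jacobi] macro 2: S0 reads c1=-2 → after 1×micro: 1; S1 reads c0=1 → after 1×micro: -1; S2 reads c0=1 → after 1×micro: 0 ⇒ (c0=1, c1=-1, c2=0)
[Jacobi] macro 3: S0 reads c1=-1 → after 1×micro: 4; S1 reads c0=1 → after 1×micro: -1; S2 reads c0=1 → after 1×micro: 4 ⇒ (c0=4, c1=-1, c2=4)
[Gauss-Seidel] macro 1: S0 reads c1=1 → after 1×micro: 1; S1 reads c0=1 → after 1×micro: -1; S2 reads c0=1 → after 1×micro: 4 ⇒ (c0=1, c1=-1, c2=4)
[Gauss-Seidel] macro 2: S0 reads c1=-1 → after 1×micro: 4; S1 reads c0=4 → after 1×micro: -4; S2 reads c0=4 → after 1×micro: 4 ⇒ (c0=4, c1=-4, c2=4)
[Gauss-Seidel] macro 3: S0 reads c1=-4 → after 1×micro: -2; S1 reads c0=-2 → after 1×micro: 2; S2 reads c0=-2 → after 1×micro: 4 ⇒ (c0=-2, c1=2, c2=4)

first divergence at macro-step: 1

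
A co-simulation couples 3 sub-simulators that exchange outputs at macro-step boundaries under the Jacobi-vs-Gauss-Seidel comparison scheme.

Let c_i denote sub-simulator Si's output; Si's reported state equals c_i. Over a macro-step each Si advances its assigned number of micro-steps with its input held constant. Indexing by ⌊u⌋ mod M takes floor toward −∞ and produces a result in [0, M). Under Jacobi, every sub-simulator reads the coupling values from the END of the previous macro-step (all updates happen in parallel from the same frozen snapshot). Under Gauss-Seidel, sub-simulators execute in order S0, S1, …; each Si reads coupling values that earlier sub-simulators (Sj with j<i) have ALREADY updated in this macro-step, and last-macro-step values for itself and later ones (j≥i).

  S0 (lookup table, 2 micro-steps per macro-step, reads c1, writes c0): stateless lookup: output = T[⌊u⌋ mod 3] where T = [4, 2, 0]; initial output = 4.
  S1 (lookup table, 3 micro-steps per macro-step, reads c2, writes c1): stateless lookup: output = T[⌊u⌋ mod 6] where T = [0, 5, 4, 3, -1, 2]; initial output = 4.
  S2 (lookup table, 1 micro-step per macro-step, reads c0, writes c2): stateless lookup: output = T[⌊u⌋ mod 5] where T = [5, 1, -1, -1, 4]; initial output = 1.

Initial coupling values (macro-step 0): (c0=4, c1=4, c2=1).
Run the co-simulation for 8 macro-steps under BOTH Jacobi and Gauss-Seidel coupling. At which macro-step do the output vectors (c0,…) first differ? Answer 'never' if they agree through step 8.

first divergence at macro-step: 1

[Jacobi] macro 1: S0 reads c1=4 → after 2×micro: 2; S1 reads c2=1 → after 3×micro: 5; S2 reads c0=4 → after 1×micro: 4 ⇒ (c0=2, c1=5, c2=4)
[Jacobi] macro 2: S0 reads c1=5 → after 2×micro: 0; S1 reads c2=4 → after 3×micro: -1; S2 reads c0=2 → after 1×micro: -1 ⇒ (c0=0, c1=-1, c2=-1)
[Jacobi] macro 3: S0 reads c1=-1 → after 2×micro: 0; S1 reads c2=-1 → after 3×micro: 2; S2 reads c0=0 → after 1×micro: 5 ⇒ (c0=0, c1=2, c2=5)
[Jacobi] macro 4: S0 reads c1=2 → after 2×micro: 0; S1 reads c2=5 → after 3×micro: 2; S2 reads c0=0 → after 1×micro: 5 ⇒ (c0=0, c1=2, c2=5)
[Jacobi] macro 5: S0 reads c1=2 → after 2×micro: 0; S1 reads c2=5 → after 3×micro: 2; S2 reads c0=0 → after 1×micro: 5 ⇒ (c0=0, c1=2, c2=5)
[Jacobi] macro 6: S0 reads c1=2 → after 2×micro: 0; S1 reads c2=5 → after 3×micro: 2; S2 reads c0=0 → after 1×micro: 5 ⇒ (c0=0, c1=2, c2=5)
[Jacobi] macro 7: S0 reads c1=2 → after 2×micro: 0; S1 reads c2=5 → after 3×micro: 2; S2 reads c0=0 → after 1×micro: 5 ⇒ (c0=0, c1=2, c2=5)
[Jacobi] macro 8: S0 reads c1=2 → after 2×micro: 0; S1 reads c2=5 → after 3×micro: 2; S2 reads c0=0 → after 1×micro: 5 ⇒ (c0=0, c1=2, c2=5)
[Gauss-Seidel] macro 1: S0 reads c1=4 → after 2×micro: 2; S1 reads c2=1 → after 3×micro: 5; S2 reads c0=2 → after 1×micro: -1 ⇒ (c0=2, c1=5, c2=-1)
[Gauss-Seidel] macro 2: S0 reads c1=5 → after 2×micro: 0; S1 reads c2=-1 → after 3×micro: 2; S2 reads c0=0 → after 1×micro: 5 ⇒ (c0=0, c1=2, c2=5)
[Gauss-Seidel] macro 3: S0 reads c1=2 → after 2×micro: 0; S1 reads c2=5 → after 3×micro: 2; S2 reads c0=0 → after 1×micro: 5 ⇒ (c0=0, c1=2, c2=5)
[Gauss-Seidel] macro 4: S0 reads c1=2 → after 2×micro: 0; S1 reads c2=5 → after 3×micro: 2; S2 reads c0=0 → after 1×micro: 5 ⇒ (c0=0, c1=2, c2=5)
[Gauss-Seidel] macro 5: S0 reads c1=2 → after 2×micro: 0; S1 reads c2=5 → after 3×micro: 2; S2 reads c0=0 → after 1×micro: 5 ⇒ (c0=0, c1=2, c2=5)
[Gauss-Seidel] macro 6: S0 reads c1=2 → after 2×micro: 0; S1 reads c2=5 → after 3×micro: 2; S2 reads c0=0 → after 1×micro: 5 ⇒ (c0=0, c1=2, c2=5)
[Gauss-Seidel] macro 7: S0 reads c1=2 → after 2×micro: 0; S1 reads c2=5 → after 3×micro: 2; S2 reads c0=0 → after 1×micro: 5 ⇒ (c0=0, c1=2, c2=5)
[Gauss-Seidel] macro 8: S0 reads c1=2 → after 2×micro: 0; S1 reads c2=5 → after 3×micro: 2; S2 reads c0=0 → after 1×micro: 5 ⇒ (c0=0, c1=2, c2=5)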